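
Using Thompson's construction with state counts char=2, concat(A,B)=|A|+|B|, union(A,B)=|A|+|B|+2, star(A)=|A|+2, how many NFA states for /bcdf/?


Syntax tree has 4 char leaf(s), 0 union(s), 0 star(s)
chars contribute 4×2 = 8; each union adds +2; each star adds +2
Total: 8 + 0 + 0 = 8 states


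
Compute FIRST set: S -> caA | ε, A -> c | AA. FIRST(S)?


Per alternative of S: FIRST(caA) = {c}; FIRST(ε) = {ε}
FIRST(S) = {c, ε}


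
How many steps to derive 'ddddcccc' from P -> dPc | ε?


Derivation: P => dPc => ddPcc => dddPccc => ddddPcccc => ddddcccc
Steps: 5


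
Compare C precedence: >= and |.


'>=' is relational (level 7); '|' is bitwise OR (level 3)
Higher level binds tighter
'>=' has higher precedence than '|'


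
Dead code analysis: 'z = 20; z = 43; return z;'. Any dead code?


first assignment to z is overwritten before any read
Dead: 'z = 20'


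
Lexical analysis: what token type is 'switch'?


Pattern: reserved word
Type: KEYWORD


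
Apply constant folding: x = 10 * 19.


10 * 19 = 190 at compile time
Optimized: x = 190


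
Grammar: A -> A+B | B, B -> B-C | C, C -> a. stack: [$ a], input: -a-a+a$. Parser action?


'a' on top is the handle for C -> a
Action: reduce (C -> a)


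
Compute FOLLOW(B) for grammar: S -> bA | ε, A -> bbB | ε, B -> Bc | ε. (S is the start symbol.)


$ ∈ FOLLOW(S). For each A -> αBβ: add FIRST(β)\{ε} to FOLLOW(B); if β nullable, add FOLLOW(A).
FOLLOW(B) = {$, c}


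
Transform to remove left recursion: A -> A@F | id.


Left-recursive alternatives: A@F; non-recursive: id
Introduce A': A -> idA', A' -> @FA' | ε


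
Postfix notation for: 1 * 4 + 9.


Left to right (same or higher precedence on left)
Postfix: 1 4 * 9 +


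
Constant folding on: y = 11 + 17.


11 + 17 = 28 at compile time
Optimized: y = 28


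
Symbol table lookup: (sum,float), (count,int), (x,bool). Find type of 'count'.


Lookup 'count' → type int


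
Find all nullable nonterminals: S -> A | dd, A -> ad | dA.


A nonterminal is nullable iff some alternative derives ε (directly, or every symbol in it is nullable)
Nullable: {}


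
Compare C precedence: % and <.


'%' is multiplicative (level 10); '<' is relational (level 7)
Higher level binds tighter
'%' has higher precedence than '<'


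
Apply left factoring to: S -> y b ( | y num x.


Common prefix: 'y'
Factored: S -> y S', S' -> b ( | num x


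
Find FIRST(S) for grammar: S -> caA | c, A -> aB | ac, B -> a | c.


Per alternative of S: FIRST(caA) = {c}; FIRST(c) = {c}
FIRST(S) = {c}


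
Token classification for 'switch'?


Pattern: reserved word
Type: KEYWORD


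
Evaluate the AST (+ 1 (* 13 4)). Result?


Evaluate inner: (* 13 4) = 52
Evaluate root: (+ 1 52) = 53
Result: 53


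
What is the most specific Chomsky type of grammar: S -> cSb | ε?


Single nonterminal LHS, but c^n b^n is not regular
Classification: Type 2 (Context-Free)


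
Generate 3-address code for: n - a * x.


Break into single-operator statements:
t1 = a * x
t2 = n - t1


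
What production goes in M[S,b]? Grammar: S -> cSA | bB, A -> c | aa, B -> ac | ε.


For [S, b]: 'b' ∈ FIRST(bB)
Entry: S -> bB


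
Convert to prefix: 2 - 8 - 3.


left-to-right (same/higher precedence on left): tree is (- (- 2 8) 3)
Prefix: - - 2 8 3


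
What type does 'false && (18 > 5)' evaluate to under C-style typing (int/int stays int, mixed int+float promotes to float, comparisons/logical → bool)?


Operand types: bool && bool
Rule: logical operators take bool operands and yield bool
Result type: bool


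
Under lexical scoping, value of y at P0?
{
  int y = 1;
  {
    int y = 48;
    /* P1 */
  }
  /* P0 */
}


y declared in the same block as P0
y = 1


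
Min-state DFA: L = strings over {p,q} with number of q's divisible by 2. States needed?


Track (count of q) mod 2: states 0..1, accept at 0
Minimal DFA: 2 states


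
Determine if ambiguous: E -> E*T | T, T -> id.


precedence layered via separate nonterminal T: deterministic
Unambiguous


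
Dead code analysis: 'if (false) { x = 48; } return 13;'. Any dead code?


condition is constant false, so the whole block is unreachable
Dead: 'if (false) { x = 48; }'


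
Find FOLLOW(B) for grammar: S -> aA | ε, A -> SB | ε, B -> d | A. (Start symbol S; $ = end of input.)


$ ∈ FOLLOW(S). For each A -> αBβ: add FIRST(β)\{ε} to FOLLOW(B); if β nullable, add FOLLOW(A).
FOLLOW(B) = {$, a, d}


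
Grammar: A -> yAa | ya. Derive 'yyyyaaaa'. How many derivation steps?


Derivation: A => yAa => yyAaa => yyyAaaa => yyyyaaaa
Steps: 4


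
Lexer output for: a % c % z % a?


Scan left to right, longest-match per lexeme
Tokens: ID(a), OP(%), ID(c), OP(%), ID(z), OP(%), ID(a)


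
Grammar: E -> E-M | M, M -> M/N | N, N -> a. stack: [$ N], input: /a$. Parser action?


'N' (not preceded by M/) is the handle for M -> N
Action: reduce (M -> N)


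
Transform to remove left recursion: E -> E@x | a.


Left-recursive alternatives: E@x; non-recursive: a
Introduce E': E -> aE', E' -> @xE' | ε


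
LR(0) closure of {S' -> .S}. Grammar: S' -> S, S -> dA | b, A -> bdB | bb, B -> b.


Start: S' -> .S
For each item with dot before a nonterminal B, add B -> .γ for every B-production
Closure: [S' -> .S, S -> .dA, S -> .b]


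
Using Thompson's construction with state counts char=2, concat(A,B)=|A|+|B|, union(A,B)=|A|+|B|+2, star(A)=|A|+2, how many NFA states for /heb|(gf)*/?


Syntax tree has 5 char leaf(s), 1 union(s), 1 star(s)
chars contribute 5×2 = 10; each union adds +2; each star adds +2
Total: 10 + 2 + 2 = 14 states


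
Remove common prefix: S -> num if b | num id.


Common prefix: 'num'
Factored: S -> num S', S' -> if b | id


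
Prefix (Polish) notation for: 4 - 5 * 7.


'*' binds tighter: tree is (- 4 (* 5 7))
Prefix: - 4 * 5 7


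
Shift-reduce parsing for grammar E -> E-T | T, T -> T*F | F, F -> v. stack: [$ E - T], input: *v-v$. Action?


'*' can extend T; shift to build T -> T*F
Action: shift


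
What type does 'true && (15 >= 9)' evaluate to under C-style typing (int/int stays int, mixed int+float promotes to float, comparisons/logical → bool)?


Operand types: bool && bool
Rule: logical operators take bool operands and yield bool
Result type: bool


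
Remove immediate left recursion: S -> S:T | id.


Left-recursive alternatives: S:T; non-recursive: id
Introduce S': S -> idS', S' -> :TS' | ε


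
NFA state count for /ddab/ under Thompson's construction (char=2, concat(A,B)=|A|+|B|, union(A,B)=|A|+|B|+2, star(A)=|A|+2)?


Syntax tree has 4 char leaf(s), 0 union(s), 0 star(s)
chars contribute 4×2 = 8; each union adds +2; each star adds +2
Total: 8 + 0 + 0 = 8 states


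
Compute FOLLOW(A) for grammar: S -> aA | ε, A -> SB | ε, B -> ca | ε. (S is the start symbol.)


$ ∈ FOLLOW(S). For each A -> αBβ: add FIRST(β)\{ε} to FOLLOW(B); if β nullable, add FOLLOW(A).
FOLLOW(A) = {$, c}


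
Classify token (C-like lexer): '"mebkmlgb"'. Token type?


Pattern: double-quoted sequence
Type: STRING_LITERAL


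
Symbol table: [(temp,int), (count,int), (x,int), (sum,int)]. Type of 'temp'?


Lookup 'temp' → type int


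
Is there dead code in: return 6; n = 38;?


statement follows a return and is unreachable
Dead: 'n = 38'


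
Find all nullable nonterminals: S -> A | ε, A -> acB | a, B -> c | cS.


A nonterminal is nullable iff some alternative derives ε (directly, or every symbol in it is nullable)
Nullable: {S}


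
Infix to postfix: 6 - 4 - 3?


Left to right (same or higher precedence on left)
Postfix: 6 4 - 3 -


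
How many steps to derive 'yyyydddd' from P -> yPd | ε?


Derivation: P => yPd => yyPdd => yyyPddd => yyyyPdddd => yyyydddd
Steps: 5


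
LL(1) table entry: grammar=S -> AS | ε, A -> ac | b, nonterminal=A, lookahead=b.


For [A, b]: 'b' ∈ FIRST(b)
Entry: A -> b


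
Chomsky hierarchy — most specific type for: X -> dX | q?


Right-linear: every RHS is a terminal or a terminal followed by one nonterminal
Classification: Type 3 (Regular)


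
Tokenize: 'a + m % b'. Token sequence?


Scan left to right, longest-match per lexeme
Tokens: ID(a), OP(+), ID(m), OP(%), ID(b)


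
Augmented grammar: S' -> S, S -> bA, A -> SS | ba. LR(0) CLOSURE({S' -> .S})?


Start: S' -> .S
For each item with dot before a nonterminal B, add B -> .γ for every B-production
Closure: [S' -> .S, S -> .bA]


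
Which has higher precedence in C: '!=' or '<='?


'<=' is relational (level 7); '!=' is equality (level 6)
Higher level binds tighter
'<=' has higher precedence than '!='


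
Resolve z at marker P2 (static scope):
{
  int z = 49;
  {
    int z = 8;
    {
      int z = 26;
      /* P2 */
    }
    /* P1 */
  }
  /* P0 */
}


z declared in the same block as P2
z = 26


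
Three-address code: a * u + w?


Break into single-operator statements:
t1 = a * u
t2 = t1 + w


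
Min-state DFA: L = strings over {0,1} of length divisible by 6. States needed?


Track length mod 6: states 0..5, accept at 0
Minimal DFA: 6 states


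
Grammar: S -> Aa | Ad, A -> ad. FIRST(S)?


Per alternative of S: FIRST(Aa) = {a}; FIRST(Ad) = {a}
FIRST(S) = {a}


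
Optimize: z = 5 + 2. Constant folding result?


5 + 2 = 7 at compile time
Optimized: z = 7


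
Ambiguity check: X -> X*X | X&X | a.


'a*a&a' has two parse trees (no precedence encoded between * and &)
Ambiguous


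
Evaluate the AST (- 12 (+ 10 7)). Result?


Evaluate inner: (+ 10 7) = 17
Evaluate root: (- 12 17) = -5
Result: -5


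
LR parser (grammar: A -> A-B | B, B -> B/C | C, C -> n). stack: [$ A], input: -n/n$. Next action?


shift '-' to continue A -> A-B
Action: shift


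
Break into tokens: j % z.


Scan left to right, longest-match per lexeme
Tokens: ID(j), OP(%), ID(z)


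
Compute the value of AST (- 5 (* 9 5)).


Evaluate inner: (* 9 5) = 45
Evaluate root: (- 5 45) = -40
Result: -40


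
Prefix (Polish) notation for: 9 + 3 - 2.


left-to-right (same/higher precedence on left): tree is (- (+ 9 3) 2)
Prefix: - + 9 3 2


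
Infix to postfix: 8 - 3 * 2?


* has higher precedence, evaluate 3*2 first
Postfix: 8 3 2 * -


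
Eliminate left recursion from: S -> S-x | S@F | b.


Left-recursive alternatives: S-x, S@F; non-recursive: b
Introduce S': S -> bS', S' -> -xS' | @FS' | ε


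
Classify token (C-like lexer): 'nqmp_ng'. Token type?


Pattern: letter/underscore followed by alphanumerics, not a keyword
Type: IDENTIFIER


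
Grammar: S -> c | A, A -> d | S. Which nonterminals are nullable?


A nonterminal is nullable iff some alternative derives ε (directly, or every symbol in it is nullable)
Nullable: {}


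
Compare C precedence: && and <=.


'<=' is relational (level 7); '&&' is logical AND (level 2)
Higher level binds tighter
'<=' has higher precedence than '&&'


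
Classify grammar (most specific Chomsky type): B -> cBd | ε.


Single nonterminal LHS, but c^n d^n is not regular
Classification: Type 2 (Context-Free)


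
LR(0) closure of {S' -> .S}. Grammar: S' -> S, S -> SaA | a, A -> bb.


Start: S' -> .S
For each item with dot before a nonterminal B, add B -> .γ for every B-production
Closure: [S' -> .S, S -> .SaA, S -> .a]


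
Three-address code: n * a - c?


Break into single-operator statements:
t1 = n * a
t2 = t1 - c


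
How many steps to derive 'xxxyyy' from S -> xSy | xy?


Derivation: S => xSy => xxSyy => xxxyyy
Steps: 3


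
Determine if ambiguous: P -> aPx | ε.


balanced a^n…x^n: each string has a unique parse
Unambiguous


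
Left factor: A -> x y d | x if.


Common prefix: 'x'
Factored: A -> x A', A' -> y d | if


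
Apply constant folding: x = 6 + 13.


6 + 13 = 19 at compile time
Optimized: x = 19


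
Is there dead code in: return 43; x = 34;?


statement follows a return and is unreachable
Dead: 'x = 34'


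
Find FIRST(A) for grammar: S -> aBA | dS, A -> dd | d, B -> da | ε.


Per alternative of A: FIRST(dd) = {d}; FIRST(d) = {d}
FIRST(A) = {d}


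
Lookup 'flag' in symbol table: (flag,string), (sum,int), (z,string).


Lookup 'flag' → type string


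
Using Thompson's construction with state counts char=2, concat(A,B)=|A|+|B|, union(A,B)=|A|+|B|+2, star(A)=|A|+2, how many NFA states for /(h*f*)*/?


Syntax tree has 2 char leaf(s), 0 union(s), 3 star(s)
chars contribute 2×2 = 4; each union adds +2; each star adds +2
Total: 4 + 0 + 6 = 10 states


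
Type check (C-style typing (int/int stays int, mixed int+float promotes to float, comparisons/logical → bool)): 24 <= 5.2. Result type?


Operand types: int <= float
Rule: comparison yields bool
Result type: bool


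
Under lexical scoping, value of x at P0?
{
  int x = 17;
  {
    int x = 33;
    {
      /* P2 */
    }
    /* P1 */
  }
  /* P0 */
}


x declared in the same block as P0
x = 17


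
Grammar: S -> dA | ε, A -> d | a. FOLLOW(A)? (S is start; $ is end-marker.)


$ ∈ FOLLOW(S). For each A -> αBβ: add FIRST(β)\{ε} to FOLLOW(B); if β nullable, add FOLLOW(A).
FOLLOW(A) = {$}


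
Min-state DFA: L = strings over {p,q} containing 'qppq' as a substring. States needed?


KMP-style automaton: 4 progress states + 1 absorbing accept = 5
Minimal DFA: 5 states


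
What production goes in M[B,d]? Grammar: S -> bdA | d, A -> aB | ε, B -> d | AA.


For [B, d]: 'd' ∈ FIRST(d)
Entry: B -> d


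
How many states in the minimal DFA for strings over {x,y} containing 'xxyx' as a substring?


KMP-style automaton: 4 progress states + 1 absorbing accept = 5
Minimal DFA: 5 states


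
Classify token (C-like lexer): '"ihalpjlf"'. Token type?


Pattern: double-quoted sequence
Type: STRING_LITERAL


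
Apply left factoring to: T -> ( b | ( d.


Common prefix: '('
Factored: T -> ( T', T' -> b | d


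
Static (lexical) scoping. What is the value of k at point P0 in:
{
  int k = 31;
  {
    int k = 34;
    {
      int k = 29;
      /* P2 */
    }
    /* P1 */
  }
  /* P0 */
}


k declared in the same block as P0
k = 31


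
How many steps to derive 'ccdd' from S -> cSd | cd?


Derivation: S => cSd => ccdd
Steps: 2


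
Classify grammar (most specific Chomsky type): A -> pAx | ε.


Single nonterminal LHS, but p^n x^n is not regular
Classification: Type 2 (Context-Free)


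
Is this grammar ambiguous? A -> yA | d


right-linear, alternatives start with distinct terminals 'y' vs 'd': unique leftmost derivation
Unambiguous


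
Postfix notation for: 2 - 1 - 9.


Left to right (same or higher precedence on left)
Postfix: 2 1 - 9 -


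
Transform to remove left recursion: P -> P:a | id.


Left-recursive alternatives: P:a; non-recursive: id
Introduce P': P -> idP', P' -> :aP' | ε


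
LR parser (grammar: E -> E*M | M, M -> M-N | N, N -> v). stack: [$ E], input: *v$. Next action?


shift '*' to continue E -> E*M
Action: shift


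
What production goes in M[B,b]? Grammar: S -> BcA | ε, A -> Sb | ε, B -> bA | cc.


For [B, b]: 'b' ∈ FIRST(bA)
Entry: B -> bA


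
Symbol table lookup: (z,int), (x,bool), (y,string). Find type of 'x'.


Lookup 'x' → type bool


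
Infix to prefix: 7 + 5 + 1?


left-to-right (same/higher precedence on left): tree is (+ (+ 7 5) 1)
Prefix: + + 7 5 1


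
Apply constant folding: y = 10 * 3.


10 * 3 = 30 at compile time
Optimized: y = 30


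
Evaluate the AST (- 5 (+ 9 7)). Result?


Evaluate inner: (+ 9 7) = 16
Evaluate root: (- 5 16) = -11
Result: -11


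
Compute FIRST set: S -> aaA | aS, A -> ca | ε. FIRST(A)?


Per alternative of A: FIRST(ca) = {c}; FIRST(ε) = {ε}
FIRST(A) = {c, ε}


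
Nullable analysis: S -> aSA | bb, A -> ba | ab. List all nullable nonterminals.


A nonterminal is nullable iff some alternative derives ε (directly, or every symbol in it is nullable)
Nullable: {}


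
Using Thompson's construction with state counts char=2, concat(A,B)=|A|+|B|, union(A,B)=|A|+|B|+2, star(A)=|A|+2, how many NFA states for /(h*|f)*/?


Syntax tree has 2 char leaf(s), 1 union(s), 2 star(s)
chars contribute 2×2 = 4; each union adds +2; each star adds +2
Total: 4 + 2 + 4 = 10 states


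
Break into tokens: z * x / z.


Scan left to right, longest-match per lexeme
Tokens: ID(z), OP(*), ID(x), OP(/), ID(z)


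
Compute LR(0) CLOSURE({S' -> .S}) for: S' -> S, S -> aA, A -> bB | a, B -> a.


Start: S' -> .S
For each item with dot before a nonterminal B, add B -> .γ for every B-production
Closure: [S' -> .S, S -> .aA]


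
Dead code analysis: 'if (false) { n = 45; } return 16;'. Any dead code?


condition is constant false, so the whole block is unreachable
Dead: 'if (false) { n = 45; }'


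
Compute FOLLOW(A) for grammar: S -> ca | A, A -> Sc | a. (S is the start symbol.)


$ ∈ FOLLOW(S). For each A -> αBβ: add FIRST(β)\{ε} to FOLLOW(B); if β nullable, add FOLLOW(A).
FOLLOW(A) = {$, c}


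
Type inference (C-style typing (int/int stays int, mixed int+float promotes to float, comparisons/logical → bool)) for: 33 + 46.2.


Operand types: int + float
Rule: mixed int/float promotes to float; int/int stays int
Result type: float


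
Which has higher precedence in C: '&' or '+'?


'+' is additive (level 9); '&' is bitwise AND (level 5)
Higher level binds tighter
'+' has higher precedence than '&'


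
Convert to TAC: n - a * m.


Break into single-operator statements:
t1 = a * m
t2 = n - t1


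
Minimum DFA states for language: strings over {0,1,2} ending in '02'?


Track the longest suffix of input matching a prefix of '02': 3 classes (prefixes of length 0..2)
Minimal DFA: 3 states


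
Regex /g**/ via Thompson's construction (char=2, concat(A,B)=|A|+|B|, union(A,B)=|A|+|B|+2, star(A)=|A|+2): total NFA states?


Syntax tree has 1 char leaf(s), 0 union(s), 2 star(s)
chars contribute 1×2 = 2; each union adds +2; each star adds +2
Total: 2 + 0 + 4 = 6 states


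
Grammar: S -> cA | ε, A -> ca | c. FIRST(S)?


Per alternative of S: FIRST(cA) = {c}; FIRST(ε) = {ε}
FIRST(S) = {c, ε}


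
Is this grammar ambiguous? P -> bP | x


right-linear, alternatives start with distinct terminals 'b' vs 'x': unique leftmost derivation
Unambiguous


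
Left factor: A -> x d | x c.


Common prefix: 'x'
Factored: A -> x A', A' -> d | c


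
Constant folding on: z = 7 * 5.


7 * 5 = 35 at compile time
Optimized: z = 35


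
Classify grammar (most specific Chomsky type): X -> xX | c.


Right-linear: every RHS is a terminal or a terminal followed by one nonterminal
Classification: Type 3 (Regular)


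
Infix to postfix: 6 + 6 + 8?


Left to right (same or higher precedence on left)
Postfix: 6 6 + 8 +


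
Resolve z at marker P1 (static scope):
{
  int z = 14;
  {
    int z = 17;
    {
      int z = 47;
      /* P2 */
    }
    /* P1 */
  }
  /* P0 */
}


z declared in the same block as P1
z = 17


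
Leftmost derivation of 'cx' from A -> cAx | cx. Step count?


Derivation: A => cx
Steps: 1


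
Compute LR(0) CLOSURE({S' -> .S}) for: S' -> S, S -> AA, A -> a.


Start: S' -> .S
For each item with dot before a nonterminal B, add B -> .γ for every B-production
Closure: [S' -> .S, S -> .AA, A -> .a]


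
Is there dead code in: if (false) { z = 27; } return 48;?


condition is constant false, so the whole block is unreachable
Dead: 'if (false) { z = 27; }'


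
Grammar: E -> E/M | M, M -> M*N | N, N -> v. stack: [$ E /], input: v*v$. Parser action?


no handle ('E/' is not any RHS); shift 'v'
Action: shift


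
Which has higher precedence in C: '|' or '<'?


'<' is relational (level 7); '|' is bitwise OR (level 3)
Higher level binds tighter
'<' has higher precedence than '|'


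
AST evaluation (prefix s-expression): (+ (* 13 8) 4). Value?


Evaluate inner: (* 13 8) = 104
Evaluate root: (+ 104 4) = 108
Result: 108


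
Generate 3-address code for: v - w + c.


Break into single-operator statements:
t1 = v - w
t2 = t1 + c


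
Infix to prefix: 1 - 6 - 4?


left-to-right (same/higher precedence on left): tree is (- (- 1 6) 4)
Prefix: - - 1 6 4


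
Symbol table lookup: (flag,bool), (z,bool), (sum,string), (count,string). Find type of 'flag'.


Lookup 'flag' → type bool


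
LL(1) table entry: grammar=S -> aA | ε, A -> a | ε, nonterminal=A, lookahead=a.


For [A, a]: 'a' ∈ FIRST(a)
Entry: A -> a


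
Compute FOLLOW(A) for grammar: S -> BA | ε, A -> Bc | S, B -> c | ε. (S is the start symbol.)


$ ∈ FOLLOW(S). For each A -> αBβ: add FIRST(β)\{ε} to FOLLOW(B); if β nullable, add FOLLOW(A).
FOLLOW(A) = {$}


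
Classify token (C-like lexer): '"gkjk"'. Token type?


Pattern: double-quoted sequence
Type: STRING_LITERAL


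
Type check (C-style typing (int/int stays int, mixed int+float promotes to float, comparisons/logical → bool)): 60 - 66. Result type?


Operand types: int - int
Rule: mixed int/float promotes to float; int/int stays int
Result type: int


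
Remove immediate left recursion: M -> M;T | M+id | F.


Left-recursive alternatives: M;T, M+id; non-recursive: F
Introduce M': M -> FM', M' -> ;TM' | +idM' | ε


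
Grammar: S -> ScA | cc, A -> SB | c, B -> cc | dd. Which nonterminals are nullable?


A nonterminal is nullable iff some alternative derives ε (directly, or every symbol in it is nullable)
Nullable: {}


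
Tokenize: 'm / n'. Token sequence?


Scan left to right, longest-match per lexeme
Tokens: ID(m), OP(/), ID(n)


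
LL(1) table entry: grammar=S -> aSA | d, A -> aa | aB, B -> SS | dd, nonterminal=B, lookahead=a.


For [B, a]: 'a' ∈ FIRST(SS)
Entry: B -> SS


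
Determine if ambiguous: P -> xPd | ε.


balanced x^n…d^n: each string has a unique parse
Unambiguous


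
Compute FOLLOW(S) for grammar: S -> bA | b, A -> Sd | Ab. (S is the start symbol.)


$ ∈ FOLLOW(S). For each A -> αBβ: add FIRST(β)\{ε} to FOLLOW(B); if β nullable, add FOLLOW(A).
FOLLOW(S) = {$, d}


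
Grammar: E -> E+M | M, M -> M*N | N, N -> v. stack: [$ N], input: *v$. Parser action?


'N' (not preceded by M*) is the handle for M -> N
Action: reduce (M -> N)


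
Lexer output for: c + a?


Scan left to right, longest-match per lexeme
Tokens: ID(c), OP(+), ID(a)


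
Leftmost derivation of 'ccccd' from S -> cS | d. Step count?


Derivation: S => cS => ccS => cccS => ccccS => ccccd
Steps: 5


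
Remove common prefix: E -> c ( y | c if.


Common prefix: 'c'
Factored: E -> c E', E' -> ( y | if


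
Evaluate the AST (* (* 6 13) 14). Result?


Evaluate inner: (* 6 13) = 78
Evaluate root: (* 78 14) = 1092
Result: 1092


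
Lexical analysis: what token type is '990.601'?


Pattern: digits with a decimal point
Type: FLOAT_LITERAL


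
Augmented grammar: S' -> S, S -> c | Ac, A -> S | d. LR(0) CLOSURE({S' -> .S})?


Start: S' -> .S
For each item with dot before a nonterminal B, add B -> .γ for every B-production
Closure: [S' -> .S, S -> .c, S -> .Ac, A -> .S, A -> .d]


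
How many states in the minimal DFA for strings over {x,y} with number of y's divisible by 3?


Track (count of y) mod 3: states 0..2, accept at 0
Minimal DFA: 3 states


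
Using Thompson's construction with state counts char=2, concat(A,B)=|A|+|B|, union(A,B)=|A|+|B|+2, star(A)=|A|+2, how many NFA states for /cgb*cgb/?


Syntax tree has 6 char leaf(s), 0 union(s), 1 star(s)
chars contribute 6×2 = 12; each union adds +2; each star adds +2
Total: 12 + 0 + 2 = 14 states


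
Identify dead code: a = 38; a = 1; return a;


first assignment to a is overwritten before any read
Dead: 'a = 38'


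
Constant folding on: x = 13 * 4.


13 * 4 = 52 at compile time
Optimized: x = 52


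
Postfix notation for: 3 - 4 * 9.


* has higher precedence, evaluate 4*9 first
Postfix: 3 4 9 * -


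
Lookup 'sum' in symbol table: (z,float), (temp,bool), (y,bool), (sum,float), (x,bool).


Lookup 'sum' → type float


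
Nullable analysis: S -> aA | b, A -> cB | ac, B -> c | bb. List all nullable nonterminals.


A nonterminal is nullable iff some alternative derives ε (directly, or every symbol in it is nullable)
Nullable: {}


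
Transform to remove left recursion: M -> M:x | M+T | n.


Left-recursive alternatives: M:x, M+T; non-recursive: n
Introduce M': M -> nM', M' -> :xM' | +TM' | ε


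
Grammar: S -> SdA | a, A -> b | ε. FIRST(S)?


Per alternative of S: FIRST(SdA) = {a}; FIRST(a) = {a}
FIRST(S) = {a}


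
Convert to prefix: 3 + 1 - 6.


left-to-right (same/higher precedence on left): tree is (- (+ 3 1) 6)
Prefix: - + 3 1 6


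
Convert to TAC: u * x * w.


Break into single-operator statements:
t1 = u * x
t2 = t1 * w


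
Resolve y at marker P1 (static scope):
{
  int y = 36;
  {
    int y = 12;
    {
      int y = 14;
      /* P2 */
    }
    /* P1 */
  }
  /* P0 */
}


y declared in the same block as P1
y = 12


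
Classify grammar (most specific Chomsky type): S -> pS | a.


Right-linear: every RHS is a terminal or a terminal followed by one nonterminal
Classification: Type 3 (Regular)


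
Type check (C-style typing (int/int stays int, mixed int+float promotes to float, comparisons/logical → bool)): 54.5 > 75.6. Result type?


Operand types: float > float
Rule: comparison yields bool
Result type: bool


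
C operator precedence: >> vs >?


'>>' is shift (level 8); '>' is relational (level 7)
Higher level binds tighter
'>>' has higher precedence than '>'


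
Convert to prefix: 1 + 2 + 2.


left-to-right (same/higher precedence on left): tree is (+ (+ 1 2) 2)
Prefix: + + 1 2 2


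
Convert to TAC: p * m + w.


Break into single-operator statements:
t1 = p * m
t2 = t1 + w


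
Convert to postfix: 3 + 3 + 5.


Left to right (same or higher precedence on left)
Postfix: 3 3 + 5 +


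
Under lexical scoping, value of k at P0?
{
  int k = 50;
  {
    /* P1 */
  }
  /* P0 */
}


k declared in the same block as P0
k = 50


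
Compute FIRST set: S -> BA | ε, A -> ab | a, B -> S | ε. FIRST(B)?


Per alternative of B: FIRST(S) = {a, ε}; FIRST(ε) = {ε}
FIRST(B) = {a, ε}


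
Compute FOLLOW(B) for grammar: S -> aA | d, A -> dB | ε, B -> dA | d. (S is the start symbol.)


$ ∈ FOLLOW(S). For each A -> αBβ: add FIRST(β)\{ε} to FOLLOW(B); if β nullable, add FOLLOW(A).
FOLLOW(B) = {$}


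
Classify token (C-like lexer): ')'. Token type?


Pattern: delimiter/punctuation
Type: PUNCTUATION


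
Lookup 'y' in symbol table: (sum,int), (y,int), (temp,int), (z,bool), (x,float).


Lookup 'y' → type int


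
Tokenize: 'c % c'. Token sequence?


Scan left to right, longest-match per lexeme
Tokens: ID(c), OP(%), ID(c)


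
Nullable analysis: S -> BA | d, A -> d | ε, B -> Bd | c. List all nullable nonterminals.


A nonterminal is nullable iff some alternative derives ε (directly, or every symbol in it is nullable)
Nullable: {A}


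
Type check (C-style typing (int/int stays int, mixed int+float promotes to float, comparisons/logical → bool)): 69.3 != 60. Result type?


Operand types: float != int
Rule: comparison yields bool
Result type: bool


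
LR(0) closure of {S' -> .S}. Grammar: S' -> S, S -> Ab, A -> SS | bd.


Start: S' -> .S
For each item with dot before a nonterminal B, add B -> .γ for every B-production
Closure: [S' -> .S, S -> .Ab, A -> .SS, A -> .bd]


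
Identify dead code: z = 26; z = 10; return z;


first assignment to z is overwritten before any read
Dead: 'z = 26'


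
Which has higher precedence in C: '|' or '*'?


'*' is multiplicative (level 10); '|' is bitwise OR (level 3)
Higher level binds tighter
'*' has higher precedence than '|'


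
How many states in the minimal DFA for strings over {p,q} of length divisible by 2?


Track length mod 2: states 0..1, accept at 0
Minimal DFA: 2 states


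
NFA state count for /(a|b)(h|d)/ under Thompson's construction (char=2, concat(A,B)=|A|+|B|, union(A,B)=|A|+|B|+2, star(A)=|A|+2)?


Syntax tree has 4 char leaf(s), 2 union(s), 0 star(s)
chars contribute 4×2 = 8; each union adds +2; each star adds +2
Total: 8 + 4 + 0 = 12 states


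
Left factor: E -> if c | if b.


Common prefix: 'if'
Factored: E -> if E', E' -> c | b


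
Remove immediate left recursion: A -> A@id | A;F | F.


Left-recursive alternatives: A@id, A;F; non-recursive: F
Introduce A': A -> FA', A' -> @idA' | ;FA' | ε


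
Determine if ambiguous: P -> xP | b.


right-linear, alternatives start with distinct terminals 'x' vs 'b': unique leftmost derivation
Unambiguous


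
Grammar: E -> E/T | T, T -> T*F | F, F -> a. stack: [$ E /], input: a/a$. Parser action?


no handle ('E/' is not any RHS); shift 'a'
Action: shift


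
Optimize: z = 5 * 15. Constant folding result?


5 * 15 = 75 at compile time
Optimized: z = 75


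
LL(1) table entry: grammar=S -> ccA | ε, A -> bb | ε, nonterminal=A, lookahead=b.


For [A, b]: 'b' ∈ FIRST(bb)
Entry: A -> bb


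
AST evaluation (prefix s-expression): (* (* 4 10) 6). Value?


Evaluate inner: (* 4 10) = 40
Evaluate root: (* 40 6) = 240
Result: 240


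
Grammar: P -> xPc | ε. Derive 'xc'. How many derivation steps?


Derivation: P => xPc => xc
Steps: 2


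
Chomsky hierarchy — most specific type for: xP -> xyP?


LHS has context (more than one symbol) and |LHS| ≤ |RHS|
Classification: Type 1 (Context-Sensitive)


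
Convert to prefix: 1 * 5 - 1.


left-to-right (same/higher precedence on left): tree is (- (* 1 5) 1)
Prefix: - * 1 5 1


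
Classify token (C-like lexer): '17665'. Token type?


Pattern: digits only
Type: INTEGER_LITERAL


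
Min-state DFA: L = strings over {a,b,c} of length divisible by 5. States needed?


Track length mod 5: states 0..4, accept at 0
Minimal DFA: 5 states


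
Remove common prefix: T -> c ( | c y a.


Common prefix: 'c'
Factored: T -> c T', T' -> ( | y a


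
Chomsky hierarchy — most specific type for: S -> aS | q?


Right-linear: every RHS is a terminal or a terminal followed by one nonterminal
Classification: Type 3 (Regular)


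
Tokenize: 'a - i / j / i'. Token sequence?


Scan left to right, longest-match per lexeme
Tokens: ID(a), OP(-), ID(i), OP(/), ID(j), OP(/), ID(i)


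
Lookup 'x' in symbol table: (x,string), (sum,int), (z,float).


Lookup 'x' → type string


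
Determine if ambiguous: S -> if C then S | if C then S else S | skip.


dangling else: 'if C then if C then skip else skip' parses two ways
Ambiguous


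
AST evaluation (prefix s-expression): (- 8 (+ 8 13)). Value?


Evaluate inner: (+ 8 13) = 21
Evaluate root: (- 8 21) = -13
Result: -13


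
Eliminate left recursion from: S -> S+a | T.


Left-recursive alternatives: S+a; non-recursive: T
Introduce S': S -> TS', S' -> +aS' | ε


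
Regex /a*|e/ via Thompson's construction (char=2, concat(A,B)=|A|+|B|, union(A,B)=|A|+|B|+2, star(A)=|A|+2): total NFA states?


Syntax tree has 2 char leaf(s), 1 union(s), 1 star(s)
chars contribute 2×2 = 4; each union adds +2; each star adds +2
Total: 4 + 2 + 2 = 8 states


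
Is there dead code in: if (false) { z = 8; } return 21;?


condition is constant false, so the whole block is unreachable
Dead: 'if (false) { z = 8; }'


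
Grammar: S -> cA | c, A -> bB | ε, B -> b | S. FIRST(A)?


Per alternative of A: FIRST(bB) = {b}; FIRST(ε) = {ε}
FIRST(A) = {b, ε}


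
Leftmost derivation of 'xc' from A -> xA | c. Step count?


Derivation: A => xA => xc
Steps: 2


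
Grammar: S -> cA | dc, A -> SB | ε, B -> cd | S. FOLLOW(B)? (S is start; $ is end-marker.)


$ ∈ FOLLOW(S). For each A -> αBβ: add FIRST(β)\{ε} to FOLLOW(B); if β nullable, add FOLLOW(A).
FOLLOW(B) = {$, c, d}


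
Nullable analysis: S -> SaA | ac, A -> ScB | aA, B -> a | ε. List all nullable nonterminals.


A nonterminal is nullable iff some alternative derives ε (directly, or every symbol in it is nullable)
Nullable: {B}


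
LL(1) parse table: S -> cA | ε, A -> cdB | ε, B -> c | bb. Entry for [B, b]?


For [B, b]: 'b' ∈ FIRST(bb)
Entry: B -> bb


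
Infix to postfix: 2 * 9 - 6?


Left to right (same or higher precedence on left)
Postfix: 2 9 * 6 -


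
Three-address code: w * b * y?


Break into single-operator statements:
t1 = w * b
t2 = t1 * y


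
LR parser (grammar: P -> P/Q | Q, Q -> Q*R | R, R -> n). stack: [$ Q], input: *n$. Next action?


shift '*' to continue Q -> Q*R
Action: shift


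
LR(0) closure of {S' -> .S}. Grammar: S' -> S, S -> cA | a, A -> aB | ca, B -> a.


Start: S' -> .S
For each item with dot before a nonterminal B, add B -> .γ for every B-production
Closure: [S' -> .S, S -> .cA, S -> .a]


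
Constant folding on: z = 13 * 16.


13 * 16 = 208 at compile time
Optimized: z = 208


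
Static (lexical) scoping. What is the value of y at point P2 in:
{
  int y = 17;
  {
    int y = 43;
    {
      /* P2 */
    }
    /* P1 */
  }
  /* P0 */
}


P2's block does not declare y; resolves to the enclosing declaration at depth 1
y = 43


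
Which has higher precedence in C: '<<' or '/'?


'/' is multiplicative (level 10); '<<' is shift (level 8)
Higher level binds tighter
'/' has higher precedence than '<<'


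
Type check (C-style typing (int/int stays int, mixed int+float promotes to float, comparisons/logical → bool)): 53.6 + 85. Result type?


Operand types: float + int
Rule: mixed int/float promotes to float; int/int stays int
Result type: float


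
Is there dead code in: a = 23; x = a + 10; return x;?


a is read by x's definition; x is returned
No dead code


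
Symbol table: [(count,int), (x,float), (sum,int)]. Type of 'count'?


Lookup 'count' → type int


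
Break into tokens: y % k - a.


Scan left to right, longest-match per lexeme
Tokens: ID(y), OP(%), ID(k), OP(-), ID(a)


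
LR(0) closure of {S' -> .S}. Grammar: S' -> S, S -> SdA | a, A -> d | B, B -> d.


Start: S' -> .S
For each item with dot before a nonterminal B, add B -> .γ for every B-production
Closure: [S' -> .S, S -> .SdA, S -> .a]


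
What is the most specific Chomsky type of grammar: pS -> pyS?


LHS has context (more than one symbol) and |LHS| ≤ |RHS|
Classification: Type 1 (Context-Sensitive)


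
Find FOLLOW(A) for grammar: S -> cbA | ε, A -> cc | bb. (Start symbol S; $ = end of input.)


$ ∈ FOLLOW(S). For each A -> αBβ: add FIRST(β)\{ε} to FOLLOW(B); if β nullable, add FOLLOW(A).
FOLLOW(A) = {$}


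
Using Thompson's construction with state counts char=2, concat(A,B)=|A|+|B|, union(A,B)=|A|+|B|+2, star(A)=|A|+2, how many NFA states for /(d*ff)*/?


Syntax tree has 3 char leaf(s), 0 union(s), 2 star(s)
chars contribute 3×2 = 6; each union adds +2; each star adds +2
Total: 6 + 0 + 4 = 10 states


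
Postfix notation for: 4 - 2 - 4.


Left to right (same or higher precedence on left)
Postfix: 4 2 - 4 -


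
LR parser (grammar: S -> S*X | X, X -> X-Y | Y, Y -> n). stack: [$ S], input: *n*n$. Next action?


shift '*' to continue S -> S*X
Action: shift


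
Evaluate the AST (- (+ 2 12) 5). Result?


Evaluate inner: (+ 2 12) = 14
Evaluate root: (- 14 5) = 9
Result: 9


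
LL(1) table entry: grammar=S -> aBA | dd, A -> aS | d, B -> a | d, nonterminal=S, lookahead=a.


For [S, a]: 'a' ∈ FIRST(aBA)
Entry: S -> aBA


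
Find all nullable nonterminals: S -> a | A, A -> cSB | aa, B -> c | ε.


A nonterminal is nullable iff some alternative derives ε (directly, or every symbol in it is nullable)
Nullable: {B}


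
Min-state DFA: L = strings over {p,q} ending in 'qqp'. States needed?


Track the longest suffix of input matching a prefix of 'qqp': 4 classes (prefixes of length 0..3)
Minimal DFA: 4 states


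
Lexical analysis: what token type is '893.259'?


Pattern: digits with a decimal point
Type: FLOAT_LITERAL


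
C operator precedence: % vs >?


'%' is multiplicative (level 10); '>' is relational (level 7)
Higher level binds tighter
'%' has higher precedence than '>'


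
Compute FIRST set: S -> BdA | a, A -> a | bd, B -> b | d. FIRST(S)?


Per alternative of S: FIRST(BdA) = {b, d}; FIRST(a) = {a}
FIRST(S) = {a, b, d}


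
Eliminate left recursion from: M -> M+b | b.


Left-recursive alternatives: M+b; non-recursive: b
Introduce M': M -> bM', M' -> +bM' | ε


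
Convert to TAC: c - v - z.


Break into single-operator statements:
t1 = c - v
t2 = t1 - z


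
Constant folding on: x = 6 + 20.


6 + 20 = 26 at compile time
Optimized: x = 26


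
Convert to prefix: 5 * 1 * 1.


left-to-right (same/higher precedence on left): tree is (* (* 5 1) 1)
Prefix: * * 5 1 1


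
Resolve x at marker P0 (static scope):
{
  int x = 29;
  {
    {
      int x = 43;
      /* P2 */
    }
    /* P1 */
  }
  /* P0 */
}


x declared in the same block as P0
x = 29


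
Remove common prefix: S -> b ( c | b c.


Common prefix: 'b'
Factored: S -> b S', S' -> ( c | c


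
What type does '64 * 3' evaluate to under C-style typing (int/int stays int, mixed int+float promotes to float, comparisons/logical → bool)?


Operand types: int * int
Rule: mixed int/float promotes to float; int/int stays int
Result type: int


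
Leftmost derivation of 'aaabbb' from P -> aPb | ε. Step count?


Derivation: P => aPb => aaPbb => aaaPbbb => aaabbb
Steps: 4


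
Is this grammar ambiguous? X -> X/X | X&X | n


'n/n&n' has two parse trees (no precedence encoded between / and &)
Ambiguous


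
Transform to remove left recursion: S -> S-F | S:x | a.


Left-recursive alternatives: S-F, S:x; non-recursive: a
Introduce S': S -> aS', S' -> -FS' | :xS' | ε


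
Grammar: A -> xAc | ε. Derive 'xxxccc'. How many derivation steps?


Derivation: A => xAc => xxAcc => xxxAccc => xxxccc
Steps: 4


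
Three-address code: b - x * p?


Break into single-operator statements:
t1 = x * p
t2 = b - t1


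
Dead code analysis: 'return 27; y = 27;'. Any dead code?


statement follows a return and is unreachable
Dead: 'y = 27'


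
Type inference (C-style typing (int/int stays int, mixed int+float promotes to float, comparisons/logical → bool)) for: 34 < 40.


Operand types: int < int
Rule: comparison yields bool
Result type: bool


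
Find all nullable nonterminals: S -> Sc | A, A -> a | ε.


A nonterminal is nullable iff some alternative derives ε (directly, or every symbol in it is nullable)
Nullable: {A, S}


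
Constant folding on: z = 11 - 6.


11 - 6 = 5 at compile time
Optimized: z = 5


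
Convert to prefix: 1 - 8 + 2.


left-to-right (same/higher precedence on left): tree is (+ (- 1 8) 2)
Prefix: + - 1 8 2


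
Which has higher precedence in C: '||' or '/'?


'/' is multiplicative (level 10); '||' is logical OR (level 1)
Higher level binds tighter
'/' has higher precedence than '||'


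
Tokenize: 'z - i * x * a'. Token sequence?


Scan left to right, longest-match per lexeme
Tokens: ID(z), OP(-), ID(i), OP(*), ID(x), OP(*), ID(a)


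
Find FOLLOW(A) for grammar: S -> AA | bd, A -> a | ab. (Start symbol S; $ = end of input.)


$ ∈ FOLLOW(S). For each A -> αBβ: add FIRST(β)\{ε} to FOLLOW(B); if β nullable, add FOLLOW(A).
FOLLOW(A) = {$, a}
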